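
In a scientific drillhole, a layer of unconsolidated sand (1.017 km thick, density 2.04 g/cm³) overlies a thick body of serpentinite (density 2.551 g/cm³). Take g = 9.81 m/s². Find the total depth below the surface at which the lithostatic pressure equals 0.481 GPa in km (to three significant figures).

Pressure at base of upper layers: 2040×9.81×1017 = 2.035×10^7 Pa = 0.02035 GPa
Remaining pressure to be supplied by serpentinite: 4.810×10^8 − 2.035×10^7 = 4.606×10^8 Pa
Additional depth in serpentinite = 4.606×10^8 Pa / (2551 kg/m³ × 9.81 m/s²) = 18407 m
Total depth = 1017 m + 18407 m = 19424 m
= 19.424 km

19.4 km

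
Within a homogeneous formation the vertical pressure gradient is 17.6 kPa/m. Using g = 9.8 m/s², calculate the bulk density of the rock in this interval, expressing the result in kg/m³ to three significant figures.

ρ = (dP/dz)/g = 17.6 kPa/m / 9.8 m/s² = 17600 Pa/m / 9.8 m/s² = 1795.9 kg/m³

1800 kg/m³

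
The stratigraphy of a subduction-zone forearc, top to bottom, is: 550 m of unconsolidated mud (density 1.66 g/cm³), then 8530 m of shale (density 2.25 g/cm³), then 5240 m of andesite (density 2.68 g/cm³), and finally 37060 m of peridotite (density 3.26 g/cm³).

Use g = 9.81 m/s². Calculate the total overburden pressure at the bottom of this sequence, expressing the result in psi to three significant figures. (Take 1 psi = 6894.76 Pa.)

unconsolidated mud: 1660 kg/m³ × 9.81 m/s² × 550 m = 8.957×10^6 Pa = 1299 psi
shale: 2250 kg/m³ × 9.81 m/s² × 8530 m = 1.883×10^8 Pa = 27307 psi
andesite: 2680 kg/m³ × 9.81 m/s² × 5240 m = 1.378×10^8 Pa = 19981 psi
peridotite: 3260 kg/m³ × 9.81 m/s² × 37060 m = 1.185×10^9 Pa = 1.719×10^5 psi
Total = 1299 + 27307 + 19981 + 1.719×10^5 = 2.2049×10^5 psi

220000 psi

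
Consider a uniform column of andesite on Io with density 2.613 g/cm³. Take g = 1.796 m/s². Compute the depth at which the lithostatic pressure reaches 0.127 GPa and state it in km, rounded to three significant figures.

27.1 km

h = P/(ρg) = 0.127 GPa / (2613 kg/m³ × 1.796 m/s²) = 1.270×10^8 Pa / 4692.9 Pa/m = 27062 m
= 27.062 km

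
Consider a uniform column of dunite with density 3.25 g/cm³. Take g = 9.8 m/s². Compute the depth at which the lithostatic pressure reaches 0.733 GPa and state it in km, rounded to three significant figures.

23.0 km

h = P/(ρg) = 0.733 GPa / (3250 kg/m³ × 9.8 m/s²) = 7.330×10^8 Pa / 31850 Pa/m = 23014 m
= 23.014 km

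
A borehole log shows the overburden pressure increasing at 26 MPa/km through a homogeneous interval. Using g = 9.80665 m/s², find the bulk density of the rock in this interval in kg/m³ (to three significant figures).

2650 kg/m³

ρ = (dP/dz)/g = 26 MPa/km / 9.80665 m/s² = 26000 Pa/m / 9.80665 m/s² = 2651.3 kg/m³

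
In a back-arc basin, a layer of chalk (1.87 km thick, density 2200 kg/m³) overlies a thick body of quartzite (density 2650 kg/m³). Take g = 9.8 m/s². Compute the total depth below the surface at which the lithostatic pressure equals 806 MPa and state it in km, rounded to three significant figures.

31.4 km

Pressure at base of upper layers: 2200×9.8×1870 = 4.032×10^7 Pa = 40.32 MPa
Remaining pressure to be supplied by quartzite: 8.060×10^8 − 4.032×10^7 = 7.657×10^8 Pa
Additional depth in quartzite = 7.657×10^8 Pa / (2650 kg/m³ × 9.8 m/s²) = 29483 m
Total depth = 1870 m + 29483 m = 31353 m
= 31.353 km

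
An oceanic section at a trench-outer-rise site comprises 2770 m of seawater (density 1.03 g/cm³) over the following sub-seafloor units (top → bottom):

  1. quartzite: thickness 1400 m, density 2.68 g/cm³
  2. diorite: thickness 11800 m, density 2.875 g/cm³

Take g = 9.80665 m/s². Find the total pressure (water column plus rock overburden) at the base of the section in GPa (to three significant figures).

seawater: 1030 kg/m³ × 9.80665 m/s² × 2770 m = 2.798×10^7 Pa = 0.02798 GPa
quartzite: 2680 kg/m³ × 9.80665 m/s² × 1400 m = 3.679×10^7 Pa = 0.03679 GPa
diorite: 2875 kg/m³ × 9.80665 m/s² × 11800 m = 3.327×10^8 Pa = 0.3327 GPa
Total = 0.02798 + 0.03679 + 0.3327 = 0.39746 GPa

0.397 GPa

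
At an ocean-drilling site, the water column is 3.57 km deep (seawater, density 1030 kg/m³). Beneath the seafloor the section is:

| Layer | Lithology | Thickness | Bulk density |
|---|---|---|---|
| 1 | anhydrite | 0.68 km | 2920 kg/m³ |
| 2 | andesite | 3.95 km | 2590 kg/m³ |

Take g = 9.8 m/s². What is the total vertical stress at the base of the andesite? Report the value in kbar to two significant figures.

1.6 kbar

seawater: 1030 kg/m³ × 9.8 m/s² × 3570 m = 3.604×10^7 Pa = 0.3604 kbar
anhydrite: 2920 kg/m³ × 9.8 m/s² × 680 m = 1.946×10^7 Pa = 0.1946 kbar
andesite: 2590 kg/m³ × 9.8 m/s² × 3950 m = 1.003×10^8 Pa = 1.003 kbar
Total = 0.3604 + 0.1946 + 1.003 = 1.5575 kbar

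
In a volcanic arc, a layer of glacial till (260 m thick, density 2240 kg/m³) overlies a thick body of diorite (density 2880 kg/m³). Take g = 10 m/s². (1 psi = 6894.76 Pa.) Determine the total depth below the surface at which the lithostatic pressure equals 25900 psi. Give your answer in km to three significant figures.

Pressure at base of upper layers: 2240×10×260 = 5.824×10^6 Pa = 844.7 psi
Remaining pressure to be supplied by diorite: 1.786×10^8 − 5.824×10^6 = 1.728×10^8 Pa
Additional depth in diorite = 1.728×10^8 Pa / (2880 kg/m³ × 10 m/s²) = 5998.3 m
Total depth = 260 m + 5998.3 m = 6258.3 m
= 6.2583 km

6.26 km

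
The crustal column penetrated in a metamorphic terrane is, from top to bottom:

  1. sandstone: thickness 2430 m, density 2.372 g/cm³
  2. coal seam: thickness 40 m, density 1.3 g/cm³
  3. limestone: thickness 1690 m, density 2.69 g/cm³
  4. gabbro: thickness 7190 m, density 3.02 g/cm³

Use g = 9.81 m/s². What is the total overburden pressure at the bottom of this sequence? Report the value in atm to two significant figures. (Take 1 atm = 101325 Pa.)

3100 atm

sandstone: 2372 kg/m³ × 9.81 m/s² × 2430 m = 5.654×10^7 Pa = 558.1 atm
coal seam: 1300 kg/m³ × 9.81 m/s² × 40 m = 5.101×10^5 Pa = 5.034 atm
limestone: 2690 kg/m³ × 9.81 m/s² × 1690 m = 4.460×10^7 Pa = 440.1 atm
gabbro: 3020 kg/m³ × 9.81 m/s² × 7190 m = 2.130×10^8 Pa = 2102 atm
Total = 558.1 + 5.034 + 440.1 + 2102 = 3105.5 atm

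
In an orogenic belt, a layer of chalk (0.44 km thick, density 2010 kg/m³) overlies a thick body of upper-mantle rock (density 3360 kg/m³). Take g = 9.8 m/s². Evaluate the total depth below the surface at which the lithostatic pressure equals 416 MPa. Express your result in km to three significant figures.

12.8 km

Pressure at base of upper layers: 2010×9.8×440 = 8.667×10^6 Pa = 8.667 MPa
Remaining pressure to be supplied by upper-mantle rock: 4.160×10^8 − 8.667×10^6 = 4.073×10^8 Pa
Additional depth in upper-mantle rock = 4.073×10^8 Pa / (3360 kg/m³ × 9.8 m/s²) = 12370 m
Total depth = 440 m + 12370 m = 12810 m
= 12.810 km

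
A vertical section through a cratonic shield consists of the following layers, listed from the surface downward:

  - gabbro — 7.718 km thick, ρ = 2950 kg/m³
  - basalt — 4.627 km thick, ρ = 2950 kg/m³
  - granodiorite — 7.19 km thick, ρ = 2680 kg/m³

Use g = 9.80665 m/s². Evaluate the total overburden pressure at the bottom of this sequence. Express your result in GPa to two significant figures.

0.55 GPa

gabbro: 2950 kg/m³ × 9.80665 m/s² × 7718 m = 2.233×10^8 Pa = 0.2233 GPa
basalt: 2950 kg/m³ × 9.80665 m/s² × 4627 m = 1.339×10^8 Pa = 0.1339 GPa
granodiorite: 2680 kg/m³ × 9.80665 m/s² × 7190 m = 1.890×10^8 Pa = 0.1890 GPa
Total = 0.2233 + 0.1339 + 0.1890 = 0.54610 GPa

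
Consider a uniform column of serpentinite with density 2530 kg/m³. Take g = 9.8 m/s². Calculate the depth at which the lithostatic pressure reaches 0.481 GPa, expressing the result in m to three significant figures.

19400 m

h = P/(ρg) = 0.481 GPa / (2530 kg/m³ × 9.8 m/s²) = 4.810×10^8 Pa / 24794 Pa/m = 19400 m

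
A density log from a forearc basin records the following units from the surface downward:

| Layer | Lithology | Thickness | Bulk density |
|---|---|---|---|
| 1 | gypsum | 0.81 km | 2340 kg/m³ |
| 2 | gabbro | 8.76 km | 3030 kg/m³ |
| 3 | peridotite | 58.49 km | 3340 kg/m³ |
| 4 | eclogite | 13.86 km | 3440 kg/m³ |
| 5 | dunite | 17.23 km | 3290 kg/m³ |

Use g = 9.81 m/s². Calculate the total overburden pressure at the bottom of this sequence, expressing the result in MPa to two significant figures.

3200 MPa

gypsum: 2340 kg/m³ × 9.81 m/s² × 810 m = 1.859×10^7 Pa = 18.59 MPa
gabbro: 3030 kg/m³ × 9.81 m/s² × 8760 m = 2.604×10^8 Pa = 260.4 MPa
peridotite: 3340 kg/m³ × 9.81 m/s² × 58490 m = 1.916×10^9 Pa = 1916 MPa
eclogite: 3440 kg/m³ × 9.81 m/s² × 13860 m = 4.677×10^8 Pa = 467.7 MPa
dunite: 3290 kg/m³ × 9.81 m/s² × 17230 m = 5.561×10^8 Pa = 556.1 MPa
Total = 18.59 + 260.4 + 1916 + 467.7 + 556.1 = 3219.2 MPa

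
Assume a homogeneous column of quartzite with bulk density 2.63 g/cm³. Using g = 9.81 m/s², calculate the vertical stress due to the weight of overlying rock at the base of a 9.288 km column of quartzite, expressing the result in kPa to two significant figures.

quartzite: 2630 kg/m³ × 9.81 m/s² × 9288 m = 2.396×10^8 Pa = 2.396×10^5 kPa

240000 kPa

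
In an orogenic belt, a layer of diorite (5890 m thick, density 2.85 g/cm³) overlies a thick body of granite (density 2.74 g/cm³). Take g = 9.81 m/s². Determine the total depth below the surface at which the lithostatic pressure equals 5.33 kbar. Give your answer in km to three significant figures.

Pressure at base of upper layers: 2850×9.81×5890 = 1.647×10^8 Pa = 1.647 kbar
Remaining pressure to be supplied by granite: 5.330×10^8 − 1.647×10^8 = 3.683×10^8 Pa
Additional depth in granite = 3.683×10^8 Pa / (2740 kg/m³ × 9.81 m/s²) = 13703 m
Total depth = 5890 m + 13703 m = 19593 m
= 19.593 km

19.6 km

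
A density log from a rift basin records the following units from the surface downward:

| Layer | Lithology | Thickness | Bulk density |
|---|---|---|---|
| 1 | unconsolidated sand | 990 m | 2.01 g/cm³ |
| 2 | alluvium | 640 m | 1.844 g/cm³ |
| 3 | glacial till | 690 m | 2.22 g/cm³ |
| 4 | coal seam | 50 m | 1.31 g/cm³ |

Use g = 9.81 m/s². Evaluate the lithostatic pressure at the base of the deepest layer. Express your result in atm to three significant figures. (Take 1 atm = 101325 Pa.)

462 atm

unconsolidated sand: 2010 kg/m³ × 9.81 m/s² × 990 m = 1.952×10^7 Pa = 192.7 atm
alluvium: 1844 kg/m³ × 9.81 m/s² × 640 m = 1.158×10^7 Pa = 114.3 atm
glacial till: 2220 kg/m³ × 9.81 m/s² × 690 m = 1.503×10^7 Pa = 148.3 atm
coal seam: 1310 kg/m³ × 9.81 m/s² × 50 m = 6.426×10^5 Pa = 6.342 atm
Total = 192.7 + 114.3 + 148.3 + 6.342 = 461.56 atm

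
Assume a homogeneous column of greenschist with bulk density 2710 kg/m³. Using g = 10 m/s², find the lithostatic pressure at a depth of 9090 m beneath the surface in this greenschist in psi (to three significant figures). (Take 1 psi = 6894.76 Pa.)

greenschist: 2710 kg/m³ × 10 m/s² × 9090 m = 2.463×10^8 Pa = 35728 psi

35700 psi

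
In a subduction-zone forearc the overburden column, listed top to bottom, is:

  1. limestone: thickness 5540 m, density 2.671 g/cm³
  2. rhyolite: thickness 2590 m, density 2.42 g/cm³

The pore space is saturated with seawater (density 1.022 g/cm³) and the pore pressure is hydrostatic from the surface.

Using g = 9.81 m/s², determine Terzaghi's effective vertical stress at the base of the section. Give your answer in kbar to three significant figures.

Overburden (lithostatic) stress σ_v:
limestone: 2671 kg/m³ × 9.81 m/s² × 5540 m = 1.452×10^8 Pa = 145.2 MPa
rhyolite: 2420 kg/m³ × 9.81 m/s² × 2590 m = 6.149×10^7 Pa = 61.49 MPa
Total = 145.2 + 61.49 = 206.65 MPa
Pore pressure P_p = 1022 kg/m³ × 9.81 m/s² × 8130 m = 8.151×10^7 Pa = 81.51 MPa
Effective stress σ' = σ_v − P_p = 206.6 − 81.51 = 125.14 MPa = 1.2514 kbar

1.25 kbar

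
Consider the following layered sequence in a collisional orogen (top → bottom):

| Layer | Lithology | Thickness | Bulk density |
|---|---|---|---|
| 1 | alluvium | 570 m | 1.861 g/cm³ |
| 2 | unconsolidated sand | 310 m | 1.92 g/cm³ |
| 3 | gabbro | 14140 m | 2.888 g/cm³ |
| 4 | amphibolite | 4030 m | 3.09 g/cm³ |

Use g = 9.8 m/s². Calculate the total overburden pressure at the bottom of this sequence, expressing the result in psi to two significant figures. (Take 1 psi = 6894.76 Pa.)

alluvium: 1861 kg/m³ × 9.8 m/s² × 570 m = 1.040×10^7 Pa = 1508 psi
unconsolidated sand: 1920 kg/m³ × 9.8 m/s² × 310 m = 5.833×10^6 Pa = 846.0 psi
gabbro: 2888 kg/m³ × 9.8 m/s² × 14140 m = 4.002×10^8 Pa = 58044 psi
amphibolite: 3090 kg/m³ × 9.8 m/s² × 4030 m = 1.220×10^8 Pa = 17700 psi
Total = 1508 + 846.0 + 58044 + 17700 = 78097 psi

78000 psi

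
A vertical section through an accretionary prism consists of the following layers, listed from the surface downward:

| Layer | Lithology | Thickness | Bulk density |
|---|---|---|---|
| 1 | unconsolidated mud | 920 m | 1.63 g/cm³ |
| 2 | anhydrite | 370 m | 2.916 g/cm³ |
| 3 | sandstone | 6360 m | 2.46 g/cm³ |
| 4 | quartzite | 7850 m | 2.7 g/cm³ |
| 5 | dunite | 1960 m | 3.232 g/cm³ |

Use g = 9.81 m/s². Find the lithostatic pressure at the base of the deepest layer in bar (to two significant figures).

4500 bar

unconsolidated mud: 1630 kg/m³ × 9.81 m/s² × 920 m = 1.471×10^7 Pa = 147.1 bar
anhydrite: 2916 kg/m³ × 9.81 m/s² × 370 m = 1.058×10^7 Pa = 105.8 bar
sandstone: 2460 kg/m³ × 9.81 m/s² × 6360 m = 1.535×10^8 Pa = 1535 bar
quartzite: 2700 kg/m³ × 9.81 m/s² × 7850 m = 2.079×10^8 Pa = 2079 bar
dunite: 3232 kg/m³ × 9.81 m/s² × 1960 m = 6.214×10^7 Pa = 621.4 bar
Total = 147.1 + 105.8 + 1535 + 2079 + 621.4 = 4488.5 bar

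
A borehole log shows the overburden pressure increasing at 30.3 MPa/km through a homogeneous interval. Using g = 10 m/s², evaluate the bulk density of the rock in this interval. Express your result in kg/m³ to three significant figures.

ρ = (dP/dz)/g = 30.3 MPa/km / 10 m/s² = 30300 Pa/m / 10 m/s² = 3030.0 kg/m³

3030 kg/m³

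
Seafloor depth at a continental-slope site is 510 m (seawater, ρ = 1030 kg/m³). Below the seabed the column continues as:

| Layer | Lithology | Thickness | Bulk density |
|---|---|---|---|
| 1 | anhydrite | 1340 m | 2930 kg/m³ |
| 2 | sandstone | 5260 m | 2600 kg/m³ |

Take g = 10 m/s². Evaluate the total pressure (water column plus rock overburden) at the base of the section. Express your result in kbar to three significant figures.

seawater: 1030 kg/m³ × 10 m/s² × 510 m = 5.253×10^6 Pa = 0.05253 kbar
anhydrite: 2930 kg/m³ × 10 m/s² × 1340 m = 3.926×10^7 Pa = 0.3926 kbar
sandstone: 2600 kg/m³ × 10 m/s² × 5260 m = 1.368×10^8 Pa = 1.368 kbar
Total = 0.05253 + 0.3926 + 1.368 = 1.8127 kbar

1.81 kbar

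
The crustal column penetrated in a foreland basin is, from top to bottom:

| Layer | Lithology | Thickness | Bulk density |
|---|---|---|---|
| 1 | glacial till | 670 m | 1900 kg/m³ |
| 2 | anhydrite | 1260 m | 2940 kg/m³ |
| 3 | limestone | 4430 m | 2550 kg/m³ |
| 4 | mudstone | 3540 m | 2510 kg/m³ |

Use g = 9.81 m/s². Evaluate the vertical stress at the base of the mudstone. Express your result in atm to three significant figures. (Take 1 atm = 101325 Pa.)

2440 atm

glacial till: 1900 kg/m³ × 9.81 m/s² × 670 m = 1.249×10^7 Pa = 123.2 atm
anhydrite: 2940 kg/m³ × 9.81 m/s² × 1260 m = 3.634×10^7 Pa = 358.6 atm
limestone: 2550 kg/m³ × 9.81 m/s² × 4430 m = 1.108×10^8 Pa = 1094 atm
mudstone: 2510 kg/m³ × 9.81 m/s² × 3540 m = 8.717×10^7 Pa = 860.3 atm
Total = 123.2 + 358.6 + 1094 + 860.3 = 2435.9 atm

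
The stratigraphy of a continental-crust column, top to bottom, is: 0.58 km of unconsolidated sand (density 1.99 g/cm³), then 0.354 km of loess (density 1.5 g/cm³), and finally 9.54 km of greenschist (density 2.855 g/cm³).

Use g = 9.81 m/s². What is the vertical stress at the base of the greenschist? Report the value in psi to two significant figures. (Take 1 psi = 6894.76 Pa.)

unconsolidated sand: 1990 kg/m³ × 9.81 m/s² × 580 m = 1.132×10^7 Pa = 1642 psi
loess: 1500 kg/m³ × 9.81 m/s² × 354 m = 5.209×10^6 Pa = 755.5 psi
greenschist: 2855 kg/m³ × 9.81 m/s² × 9540 m = 2.672×10^8 Pa = 38753 psi
Total = 1642 + 755.5 + 38753 = 41151 psi

41000 psi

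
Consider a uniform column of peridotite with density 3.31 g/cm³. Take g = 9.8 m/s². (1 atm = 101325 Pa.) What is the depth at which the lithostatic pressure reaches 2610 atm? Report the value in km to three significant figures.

h = P/(ρg) = 2610 atm / (3310 kg/m³ × 9.8 m/s²) = 2.645×10^8 Pa / 32438 Pa/m = 8152.7 m
= 8.1527 km

8.15 km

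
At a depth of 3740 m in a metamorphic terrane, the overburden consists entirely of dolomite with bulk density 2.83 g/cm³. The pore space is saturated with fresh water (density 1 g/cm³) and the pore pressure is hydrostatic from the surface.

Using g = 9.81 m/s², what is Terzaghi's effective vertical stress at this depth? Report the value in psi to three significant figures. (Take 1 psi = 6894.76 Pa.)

9740 psi

Overburden (lithostatic) stress σ_v:
dolomite: 2830 kg/m³ × 9.81 m/s² × 3740 m = 1.038×10^8 Pa = 103.8 MPa
Pore pressure P_p = 1000 kg/m³ × 9.81 m/s² × 3740 m = 3.669×10^7 Pa = 36.69 MPa
Effective stress σ' = σ_v − P_p = 103.8 − 36.69 = 67.142 MPa = 9738.1 psi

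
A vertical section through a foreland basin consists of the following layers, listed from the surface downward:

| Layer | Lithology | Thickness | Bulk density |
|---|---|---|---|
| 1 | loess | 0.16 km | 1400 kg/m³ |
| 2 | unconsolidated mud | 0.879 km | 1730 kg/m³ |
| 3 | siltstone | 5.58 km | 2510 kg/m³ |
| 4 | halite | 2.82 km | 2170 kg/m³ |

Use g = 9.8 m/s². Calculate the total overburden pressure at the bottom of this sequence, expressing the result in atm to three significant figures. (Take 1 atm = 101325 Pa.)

2120 atm

loess: 1400 kg/m³ × 9.8 m/s² × 160 m = 2.195×10^6 Pa = 21.66 atm
unconsolidated mud: 1730 kg/m³ × 9.8 m/s² × 879 m = 1.490×10^7 Pa = 147.1 atm
siltstone: 2510 kg/m³ × 9.8 m/s² × 5580 m = 1.373×10^8 Pa = 1355 atm
halite: 2170 kg/m³ × 9.8 m/s² × 2820 m = 5.997×10^7 Pa = 591.9 atm
Total = 21.66 + 147.1 + 1355 + 591.9 = 2115.2 atm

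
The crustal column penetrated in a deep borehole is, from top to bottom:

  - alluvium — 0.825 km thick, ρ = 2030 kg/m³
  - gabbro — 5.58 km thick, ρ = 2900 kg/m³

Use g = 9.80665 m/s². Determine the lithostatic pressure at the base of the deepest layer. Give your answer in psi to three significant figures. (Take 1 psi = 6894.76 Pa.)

alluvium: 2030 kg/m³ × 9.80665 m/s² × 825 m = 1.642×10^7 Pa = 2382 psi
gabbro: 2900 kg/m³ × 9.80665 m/s² × 5580 m = 1.587×10^8 Pa = 23016 psi
Total = 2382 + 23016 = 25398 psi

25400 psi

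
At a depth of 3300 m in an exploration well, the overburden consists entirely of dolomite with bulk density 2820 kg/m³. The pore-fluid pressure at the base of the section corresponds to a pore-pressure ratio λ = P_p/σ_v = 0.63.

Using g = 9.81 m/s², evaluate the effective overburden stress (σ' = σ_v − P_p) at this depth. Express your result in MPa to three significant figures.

33.8 MPa

Overburden (lithostatic) stress σ_v:
dolomite: 2820 kg/m³ × 9.81 m/s² × 3300 m = 9.129×10^7 Pa = 91.29 MPa
Pore pressure P_p = λ·σ_v = 0.63 × 91.29 MPa = 57.51 MPa
Effective stress σ' = σ_v − P_p = 91.29 − 57.51 = 33.778 MPa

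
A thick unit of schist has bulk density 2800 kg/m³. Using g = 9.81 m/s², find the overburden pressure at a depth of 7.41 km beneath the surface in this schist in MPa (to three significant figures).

schist: 2800 kg/m³ × 9.81 m/s² × 7410 m = 2.035×10^8 Pa = 203.5 MPa

204 MPa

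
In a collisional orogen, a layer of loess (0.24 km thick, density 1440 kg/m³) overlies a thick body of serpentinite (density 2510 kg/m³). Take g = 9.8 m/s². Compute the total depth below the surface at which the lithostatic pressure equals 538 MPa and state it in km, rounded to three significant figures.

22.0 km

Pressure at base of upper layers: 1440×9.8×240 = 3.387×10^6 Pa = 3.387 MPa
Remaining pressure to be supplied by serpentinite: 5.380×10^8 − 3.387×10^6 = 5.346×10^8 Pa
Additional depth in serpentinite = 5.346×10^8 Pa / (2510 kg/m³ × 9.8 m/s²) = 21734 m
Total depth = 240 m + 21734 m = 21974 m
= 21.974 km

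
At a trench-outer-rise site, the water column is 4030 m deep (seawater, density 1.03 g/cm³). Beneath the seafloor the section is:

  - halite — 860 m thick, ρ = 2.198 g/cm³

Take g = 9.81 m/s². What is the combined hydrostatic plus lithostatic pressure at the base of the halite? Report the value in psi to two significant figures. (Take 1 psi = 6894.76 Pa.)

8600 psi

seawater: 1030 kg/m³ × 9.81 m/s² × 4030 m = 4.072×10^7 Pa = 5906 psi
halite: 2198 kg/m³ × 9.81 m/s² × 860 m = 1.854×10^7 Pa = 2690 psi
Total = 5906 + 2690 = 8595.5 psi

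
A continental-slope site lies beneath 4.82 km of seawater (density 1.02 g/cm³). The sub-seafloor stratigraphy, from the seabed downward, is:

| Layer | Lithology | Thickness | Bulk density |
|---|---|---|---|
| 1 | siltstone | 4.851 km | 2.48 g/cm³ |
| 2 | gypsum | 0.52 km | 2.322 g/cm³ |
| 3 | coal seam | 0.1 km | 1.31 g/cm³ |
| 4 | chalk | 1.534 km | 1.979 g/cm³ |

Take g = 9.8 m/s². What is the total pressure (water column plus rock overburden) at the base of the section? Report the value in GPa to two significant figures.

seawater: 1020 kg/m³ × 9.8 m/s² × 4820 m = 4.818×10^7 Pa = 0.04818 GPa
siltstone: 2480 kg/m³ × 9.8 m/s² × 4851 m = 1.179×10^8 Pa = 0.1179 GPa
gypsum: 2322 kg/m³ × 9.8 m/s² × 520 m = 1.183×10^7 Pa = 0.01183 GPa
coal seam: 1310 kg/m³ × 9.8 m/s² × 100 m = 1.284×10^6 Pa = 1.284×10^-3 GPa
chalk: 1979 kg/m³ × 9.8 m/s² × 1534 m = 2.975×10^7 Pa = 0.02975 GPa
Total = 0.04818 + 0.1179 + 0.01183 + 1.284×10^-3 + 0.02975 = 0.20895 GPa

0.21 GPa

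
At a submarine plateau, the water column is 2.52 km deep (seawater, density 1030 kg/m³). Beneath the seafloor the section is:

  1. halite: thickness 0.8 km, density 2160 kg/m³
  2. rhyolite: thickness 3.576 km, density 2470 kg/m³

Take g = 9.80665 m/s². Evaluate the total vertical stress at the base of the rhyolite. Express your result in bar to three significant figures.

seawater: 1030 kg/m³ × 9.80665 m/s² × 2520 m = 2.545×10^7 Pa = 254.5 bar
halite: 2160 kg/m³ × 9.80665 m/s² × 800 m = 1.695×10^7 Pa = 169.5 bar
rhyolite: 2470 kg/m³ × 9.80665 m/s² × 3576 m = 8.662×10^7 Pa = 866.2 bar
Total = 254.5 + 169.5 + 866.2 = 1290.2 bar

1290 bar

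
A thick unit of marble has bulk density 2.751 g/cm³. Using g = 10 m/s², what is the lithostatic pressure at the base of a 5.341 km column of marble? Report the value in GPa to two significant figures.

marble: 2751 kg/m³ × 10 m/s² × 5341 m = 1.469×10^8 Pa = 0.1469 GPa

0.15 GPa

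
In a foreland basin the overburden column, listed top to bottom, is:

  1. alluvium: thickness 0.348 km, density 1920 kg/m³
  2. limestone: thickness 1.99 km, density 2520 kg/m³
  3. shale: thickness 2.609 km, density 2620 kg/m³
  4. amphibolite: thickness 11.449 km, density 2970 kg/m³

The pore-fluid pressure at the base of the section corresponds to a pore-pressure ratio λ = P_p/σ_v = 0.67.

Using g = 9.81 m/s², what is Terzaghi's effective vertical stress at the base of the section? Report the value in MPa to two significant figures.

Overburden (lithostatic) stress σ_v:
alluvium: 1920 kg/m³ × 9.81 m/s² × 348 m = 6.555×10^6 Pa = 6.555 MPa
limestone: 2520 kg/m³ × 9.81 m/s² × 1990 m = 4.920×10^7 Pa = 49.20 MPa
shale: 2620 kg/m³ × 9.81 m/s² × 2609 m = 6.706×10^7 Pa = 67.06 MPa
amphibolite: 2970 kg/m³ × 9.81 m/s² × 11449 m = 3.336×10^8 Pa = 333.6 MPa
Total = 6.555 + 49.20 + 67.06 + 333.6 = 456.38 MPa
Pore pressure P_p = λ·σ_v = 0.67 × 456.4 MPa = 305.8 MPa
Effective stress σ' = σ_v − P_p = 456.4 − 305.8 = 150.61 MPa

150 MPa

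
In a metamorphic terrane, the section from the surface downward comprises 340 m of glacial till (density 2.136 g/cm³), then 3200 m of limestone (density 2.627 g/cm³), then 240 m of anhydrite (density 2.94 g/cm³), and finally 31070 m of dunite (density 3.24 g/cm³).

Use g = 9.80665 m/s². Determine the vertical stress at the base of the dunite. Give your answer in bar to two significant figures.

glacial till: 2136 kg/m³ × 9.80665 m/s² × 340 m = 7.122×10^6 Pa = 71.22 bar
limestone: 2627 kg/m³ × 9.80665 m/s² × 3200 m = 8.244×10^7 Pa = 824.4 bar
anhydrite: 2940 kg/m³ × 9.80665 m/s² × 240 m = 6.920×10^6 Pa = 69.20 bar
dunite: 3240 kg/m³ × 9.80665 m/s² × 31070 m = 9.872×10^8 Pa = 9872 bar
Total = 71.22 + 824.4 + 69.20 + 9872 = 10837 bar

11000 bar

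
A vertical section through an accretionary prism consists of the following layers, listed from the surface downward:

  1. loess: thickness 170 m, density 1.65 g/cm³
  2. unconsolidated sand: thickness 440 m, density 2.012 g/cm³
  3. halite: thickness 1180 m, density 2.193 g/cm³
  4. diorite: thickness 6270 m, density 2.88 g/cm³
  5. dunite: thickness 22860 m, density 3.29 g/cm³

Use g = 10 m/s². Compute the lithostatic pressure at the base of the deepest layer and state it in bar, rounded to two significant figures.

9700 bar

loess: 1650 kg/m³ × 10 m/s² × 170 m = 2.805×10^6 Pa = 28.05 bar
unconsolidated sand: 2012 kg/m³ × 10 m/s² × 440 m = 8.853×10^6 Pa = 88.53 bar
halite: 2193 kg/m³ × 10 m/s² × 1180 m = 2.588×10^7 Pa = 258.8 bar
diorite: 2880 kg/m³ × 10 m/s² × 6270 m = 1.806×10^8 Pa = 1806 bar
dunite: 3290 kg/m³ × 10 m/s² × 22860 m = 7.521×10^8 Pa = 7521 bar
Total = 28.05 + 88.53 + 258.8 + 1806 + 7521 = 9702.1 bar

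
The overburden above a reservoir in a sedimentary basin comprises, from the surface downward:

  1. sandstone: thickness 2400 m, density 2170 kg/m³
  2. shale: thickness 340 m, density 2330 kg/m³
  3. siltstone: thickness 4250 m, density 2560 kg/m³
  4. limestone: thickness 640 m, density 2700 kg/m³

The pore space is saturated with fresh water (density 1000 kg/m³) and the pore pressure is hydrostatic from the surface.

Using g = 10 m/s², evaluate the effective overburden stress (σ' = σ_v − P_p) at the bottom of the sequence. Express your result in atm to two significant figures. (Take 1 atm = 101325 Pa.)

Overburden (lithostatic) stress σ_v:
sandstone: 2170 kg/m³ × 10 m/s² × 2400 m = 5.208×10^7 Pa = 52.08 MPa
shale: 2330 kg/m³ × 10 m/s² × 340 m = 7.922×10^6 Pa = 7.922 MPa
siltstone: 2560 kg/m³ × 10 m/s² × 4250 m = 1.088×10^8 Pa = 108.8 MPa
limestone: 2700 kg/m³ × 10 m/s² × 640 m = 1.728×10^7 Pa = 17.28 MPa
Total = 52.08 + 7.922 + 108.8 + 17.28 = 186.08 MPa
Pore pressure P_p = 1000 kg/m³ × 10 m/s² × 7630 m = 7.630×10^7 Pa = 76.30 MPa
Effective stress σ' = σ_v − P_p = 186.1 − 76.30 = 109.78 MPa = 1083.5 atm

1100 atm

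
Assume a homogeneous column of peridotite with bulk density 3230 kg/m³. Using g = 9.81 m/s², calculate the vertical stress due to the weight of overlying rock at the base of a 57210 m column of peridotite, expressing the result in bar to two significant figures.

peridotite: 3230 kg/m³ × 9.81 m/s² × 57210 m = 1.813×10^9 Pa = 18128 bar

18000 bar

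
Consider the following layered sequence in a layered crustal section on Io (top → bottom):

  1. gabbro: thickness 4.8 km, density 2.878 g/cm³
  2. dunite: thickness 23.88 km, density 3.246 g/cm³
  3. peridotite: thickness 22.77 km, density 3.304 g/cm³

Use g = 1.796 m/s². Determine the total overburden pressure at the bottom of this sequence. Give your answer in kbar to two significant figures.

gabbro: 2878 kg/m³ × 1.796 m/s² × 4800 m = 2.481×10^7 Pa = 0.2481 kbar
dunite: 3246 kg/m³ × 1.796 m/s² × 23880 m = 1.392×10^8 Pa = 1.392 kbar
peridotite: 3304 kg/m³ × 1.796 m/s² × 22770 m = 1.351×10^8 Pa = 1.351 kbar
Total = 0.2481 + 1.392 + 1.351 = 2.9914 kbar

3.0 kbar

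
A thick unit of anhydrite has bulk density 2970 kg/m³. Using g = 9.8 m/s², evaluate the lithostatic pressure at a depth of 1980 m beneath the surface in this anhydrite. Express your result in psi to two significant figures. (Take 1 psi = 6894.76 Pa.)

8400 psi

anhydrite: 2970 kg/m³ × 9.8 m/s² × 1980 m = 5.763×10^7 Pa = 8359 psi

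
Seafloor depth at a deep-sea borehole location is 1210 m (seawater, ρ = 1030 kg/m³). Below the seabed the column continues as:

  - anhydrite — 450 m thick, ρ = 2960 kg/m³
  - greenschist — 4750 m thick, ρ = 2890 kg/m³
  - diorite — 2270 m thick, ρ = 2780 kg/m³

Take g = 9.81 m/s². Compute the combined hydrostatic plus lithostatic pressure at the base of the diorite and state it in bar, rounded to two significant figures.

seawater: 1030 kg/m³ × 9.81 m/s² × 1210 m = 1.223×10^7 Pa = 122.3 bar
anhydrite: 2960 kg/m³ × 9.81 m/s² × 450 m = 1.307×10^7 Pa = 130.7 bar
greenschist: 2890 kg/m³ × 9.81 m/s² × 4750 m = 1.347×10^8 Pa = 1347 bar
diorite: 2780 kg/m³ × 9.81 m/s² × 2270 m = 6.191×10^7 Pa = 619.1 bar
Total = 122.3 + 130.7 + 1347 + 619.1 = 2218.7 bar

2200 bar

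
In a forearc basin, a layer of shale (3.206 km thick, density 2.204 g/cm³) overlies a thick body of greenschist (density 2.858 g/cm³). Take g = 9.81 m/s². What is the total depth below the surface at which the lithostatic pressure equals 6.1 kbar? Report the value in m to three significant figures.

Pressure at base of upper layers: 2204×9.81×3206 = 6.932×10^7 Pa = 0.6932 kbar
Remaining pressure to be supplied by greenschist: 6.100×10^8 − 6.932×10^7 = 5.407×10^8 Pa
Additional depth in greenschist = 5.407×10^8 Pa / (2858 kg/m³ × 9.81 m/s²) = 19285 m
Total depth = 3206 m + 19285 m = 22491 m

22500 m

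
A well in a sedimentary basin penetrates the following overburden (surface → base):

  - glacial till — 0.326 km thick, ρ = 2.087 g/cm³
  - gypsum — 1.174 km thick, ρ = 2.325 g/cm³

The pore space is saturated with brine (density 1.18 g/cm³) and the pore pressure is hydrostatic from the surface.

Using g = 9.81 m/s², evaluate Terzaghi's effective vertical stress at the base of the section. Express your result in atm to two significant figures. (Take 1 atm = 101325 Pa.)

160 atm

Overburden (lithostatic) stress σ_v:
glacial till: 2087 kg/m³ × 9.81 m/s² × 326 m = 6.674×10^6 Pa = 6.674 MPa
gypsum: 2325 kg/m³ × 9.81 m/s² × 1174 m = 2.678×10^7 Pa = 26.78 MPa
Total = 6.674 + 26.78 = 33.451 MPa
Pore pressure P_p = 1180 kg/m³ × 9.81 m/s² × 1500 m = 1.736×10^7 Pa = 17.36 MPa
Effective stress σ' = σ_v − P_p = 33.45 − 17.36 = 16.088 MPa = 158.77 atm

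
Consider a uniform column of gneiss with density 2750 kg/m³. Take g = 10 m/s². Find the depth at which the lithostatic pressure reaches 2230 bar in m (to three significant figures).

8110 m

h = P/(ρg) = 2230 bar / (2750 kg/m³ × 10 m/s²) = 2.230×10^8 Pa / 27500 Pa/m = 8109.1 m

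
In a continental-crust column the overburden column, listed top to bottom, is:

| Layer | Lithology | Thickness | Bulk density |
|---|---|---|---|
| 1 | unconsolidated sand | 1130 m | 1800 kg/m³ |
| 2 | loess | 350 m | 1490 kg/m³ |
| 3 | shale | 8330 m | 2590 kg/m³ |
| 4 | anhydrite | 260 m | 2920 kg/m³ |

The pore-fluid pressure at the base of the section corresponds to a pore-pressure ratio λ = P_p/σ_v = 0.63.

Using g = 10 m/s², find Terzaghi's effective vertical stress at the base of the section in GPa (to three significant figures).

Overburden (lithostatic) stress σ_v:
unconsolidated sand: 1800 kg/m³ × 10 m/s² × 1130 m = 2.034×10^7 Pa = 20.34 MPa
loess: 1490 kg/m³ × 10 m/s² × 350 m = 5.215×10^6 Pa = 5.215 MPa
shale: 2590 kg/m³ × 10 m/s² × 8330 m = 2.157×10^8 Pa = 215.7 MPa
anhydrite: 2920 kg/m³ × 10 m/s² × 260 m = 7.592×10^6 Pa = 7.592 MPa
Total = 20.34 + 5.215 + 215.7 + 7.592 = 248.89 MPa
Pore pressure P_p = λ·σ_v = 0.63 × 248.9 MPa = 156.8 MPa
Effective stress σ' = σ_v − P_p = 248.9 − 156.8 = 92.091 MPa = 0.092091 GPa

0.0921 GPa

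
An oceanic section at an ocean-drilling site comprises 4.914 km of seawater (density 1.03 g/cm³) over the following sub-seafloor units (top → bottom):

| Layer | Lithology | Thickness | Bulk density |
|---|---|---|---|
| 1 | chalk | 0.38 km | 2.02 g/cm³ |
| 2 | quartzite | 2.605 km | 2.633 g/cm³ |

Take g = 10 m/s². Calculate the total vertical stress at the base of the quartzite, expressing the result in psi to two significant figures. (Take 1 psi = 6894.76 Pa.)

seawater: 1030 kg/m³ × 10 m/s² × 4914 m = 5.061×10^7 Pa = 7341 psi
chalk: 2020 kg/m³ × 10 m/s² × 380 m = 7.676×10^6 Pa = 1113 psi
quartzite: 2633 kg/m³ × 10 m/s² × 2605 m = 6.859×10^7 Pa = 9948 psi
Total = 7341 + 1113 + 9948 = 18402 psi

18000 psi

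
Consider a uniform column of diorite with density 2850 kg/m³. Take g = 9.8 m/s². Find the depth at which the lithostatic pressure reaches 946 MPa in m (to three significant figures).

33900 m

h = P/(ρg) = 946 MPa / (2850 kg/m³ × 9.8 m/s²) = 9.460×10^8 Pa / 27930 Pa/m = 33870 m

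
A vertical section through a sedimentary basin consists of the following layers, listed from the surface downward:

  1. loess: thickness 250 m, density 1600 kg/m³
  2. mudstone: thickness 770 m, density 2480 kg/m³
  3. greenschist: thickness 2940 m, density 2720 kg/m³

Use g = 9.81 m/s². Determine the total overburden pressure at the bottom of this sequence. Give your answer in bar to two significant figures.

1000 bar

loess: 1600 kg/m³ × 9.81 m/s² × 250 m = 3.924×10^6 Pa = 39.24 bar
mudstone: 2480 kg/m³ × 9.81 m/s² × 770 m = 1.873×10^7 Pa = 187.3 bar
greenschist: 2720 kg/m³ × 9.81 m/s² × 2940 m = 7.845×10^7 Pa = 784.5 bar
Total = 39.24 + 187.3 + 784.5 = 1011.1 bar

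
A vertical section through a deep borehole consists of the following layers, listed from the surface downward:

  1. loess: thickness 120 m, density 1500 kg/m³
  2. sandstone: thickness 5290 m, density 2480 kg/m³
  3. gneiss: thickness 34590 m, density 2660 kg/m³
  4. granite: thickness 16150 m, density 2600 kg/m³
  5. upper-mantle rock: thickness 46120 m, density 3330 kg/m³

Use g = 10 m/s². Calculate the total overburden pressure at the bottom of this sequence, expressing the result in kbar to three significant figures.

loess: 1500 kg/m³ × 10 m/s² × 120 m = 1.800×10^6 Pa = 0.01800 kbar
sandstone: 2480 kg/m³ × 10 m/s² × 5290 m = 1.312×10^8 Pa = 1.312 kbar
gneiss: 2660 kg/m³ × 10 m/s² × 34590 m = 9.201×10^8 Pa = 9.201 kbar
granite: 2600 kg/m³ × 10 m/s² × 16150 m = 4.199×10^8 Pa = 4.199 kbar
upper-mantle rock: 3330 kg/m³ × 10 m/s² × 46120 m = 1.536×10^9 Pa = 15.36 kbar
Total = 0.01800 + 1.312 + 9.201 + 4.199 + 15.36 = 30.088 kbar

30.1 kbar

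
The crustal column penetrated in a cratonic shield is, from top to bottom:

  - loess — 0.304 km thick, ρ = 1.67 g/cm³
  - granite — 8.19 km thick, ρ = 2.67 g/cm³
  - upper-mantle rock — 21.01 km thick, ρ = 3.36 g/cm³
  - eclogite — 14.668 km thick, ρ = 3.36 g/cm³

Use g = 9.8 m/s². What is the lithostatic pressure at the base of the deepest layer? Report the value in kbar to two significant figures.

loess: 1670 kg/m³ × 9.8 m/s² × 304 m = 4.975×10^6 Pa = 0.04975 kbar
granite: 2670 kg/m³ × 9.8 m/s² × 8190 m = 2.143×10^8 Pa = 2.143 kbar
upper-mantle rock: 3360 kg/m³ × 9.8 m/s² × 21010 m = 6.918×10^8 Pa = 6.918 kbar
eclogite: 3360 kg/m³ × 9.8 m/s² × 14668 m = 4.830×10^8 Pa = 4.830 kbar
Total = 0.04975 + 2.143 + 6.918 + 4.830 = 13.941 kbar

14 kbar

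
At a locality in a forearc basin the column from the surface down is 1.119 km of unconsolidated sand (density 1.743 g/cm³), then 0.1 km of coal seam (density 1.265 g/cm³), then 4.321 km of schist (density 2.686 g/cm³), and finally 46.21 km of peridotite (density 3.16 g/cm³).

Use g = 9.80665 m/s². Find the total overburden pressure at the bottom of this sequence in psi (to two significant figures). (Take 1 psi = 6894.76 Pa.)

unconsolidated sand: 1743 kg/m³ × 9.80665 m/s² × 1119 m = 1.913×10^7 Pa = 2774 psi
coal seam: 1265 kg/m³ × 9.80665 m/s² × 100 m = 1.241×10^6 Pa = 179.9 psi
schist: 2686 kg/m³ × 9.80665 m/s² × 4321 m = 1.138×10^8 Pa = 16508 psi
peridotite: 3160 kg/m³ × 9.80665 m/s² × 46210 m = 1.432×10^9 Pa = 2.077×10^5 psi
Total = 2774 + 179.9 + 16508 + 2.077×10^5 = 2.2716×10^5 psi

230000 psi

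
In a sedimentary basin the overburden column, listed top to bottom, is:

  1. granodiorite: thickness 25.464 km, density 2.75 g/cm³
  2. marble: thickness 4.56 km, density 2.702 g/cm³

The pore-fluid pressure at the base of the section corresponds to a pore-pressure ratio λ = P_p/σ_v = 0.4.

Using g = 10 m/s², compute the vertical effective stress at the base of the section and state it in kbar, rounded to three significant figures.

Overburden (lithostatic) stress σ_v:
granodiorite: 2750 kg/m³ × 10 m/s² × 25464 m = 7.003×10^8 Pa = 700.3 MPa
marble: 2702 kg/m³ × 10 m/s² × 4560 m = 1.232×10^8 Pa = 123.2 MPa
Total = 700.3 + 123.2 = 823.47 MPa
Pore pressure P_p = λ·σ_v = 0.4 × 823.5 MPa = 329.4 MPa
Effective stress σ' = σ_v − P_p = 823.5 − 329.4 = 494.08 MPa = 4.9408 kbar

4.94 kbar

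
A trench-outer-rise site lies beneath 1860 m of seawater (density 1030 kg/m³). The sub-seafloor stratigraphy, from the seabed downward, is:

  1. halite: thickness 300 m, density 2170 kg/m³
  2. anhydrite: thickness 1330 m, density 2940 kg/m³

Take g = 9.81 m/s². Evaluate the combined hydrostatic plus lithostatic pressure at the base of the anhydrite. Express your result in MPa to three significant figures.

seawater: 1030 kg/m³ × 9.81 m/s² × 1860 m = 1.879×10^7 Pa = 18.79 MPa
halite: 2170 kg/m³ × 9.81 m/s² × 300 m = 6.386×10^6 Pa = 6.386 MPa
anhydrite: 2940 kg/m³ × 9.81 m/s² × 1330 m = 3.836×10^7 Pa = 38.36 MPa
Total = 18.79 + 6.386 + 38.36 = 63.539 MPa

63.5 MPa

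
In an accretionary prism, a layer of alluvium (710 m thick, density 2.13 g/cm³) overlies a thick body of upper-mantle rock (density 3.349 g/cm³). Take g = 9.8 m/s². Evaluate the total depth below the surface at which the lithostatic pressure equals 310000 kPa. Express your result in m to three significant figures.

Pressure at base of upper layers: 2130×9.8×710 = 1.482×10^7 Pa = 14821 kPa
Remaining pressure to be supplied by upper-mantle rock: 3.100×10^8 − 1.482×10^7 = 2.952×10^8 Pa
Additional depth in upper-mantle rock = 2.952×10^8 Pa / (3349 kg/m³ × 9.8 m/s²) = 8993.8 m
Total depth = 710 m + 8993.8 m = 9703.8 m

9700 m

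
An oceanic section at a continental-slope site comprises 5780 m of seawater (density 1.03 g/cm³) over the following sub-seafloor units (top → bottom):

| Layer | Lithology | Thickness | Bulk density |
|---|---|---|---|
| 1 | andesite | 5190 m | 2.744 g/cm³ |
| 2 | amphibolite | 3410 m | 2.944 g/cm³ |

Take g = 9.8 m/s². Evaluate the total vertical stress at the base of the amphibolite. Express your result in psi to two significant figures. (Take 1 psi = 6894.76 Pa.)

seawater: 1030 kg/m³ × 9.8 m/s² × 5780 m = 5.834×10^7 Pa = 8462 psi
andesite: 2744 kg/m³ × 9.8 m/s² × 5190 m = 1.396×10^8 Pa = 20242 psi
amphibolite: 2944 kg/m³ × 9.8 m/s² × 3410 m = 9.838×10^7 Pa = 14269 psi
Total = 8462 + 20242 + 14269 = 42973 psi

43000 psi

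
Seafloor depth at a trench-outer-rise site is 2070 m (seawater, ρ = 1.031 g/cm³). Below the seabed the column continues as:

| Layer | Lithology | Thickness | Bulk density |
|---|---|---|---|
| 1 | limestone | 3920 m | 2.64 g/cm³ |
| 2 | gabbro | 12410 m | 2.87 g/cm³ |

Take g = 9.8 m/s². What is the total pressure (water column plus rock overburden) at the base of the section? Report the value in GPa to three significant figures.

seawater: 1031 kg/m³ × 9.8 m/s² × 2070 m = 2.091×10^7 Pa = 0.02091 GPa
limestone: 2640 kg/m³ × 9.8 m/s² × 3920 m = 1.014×10^8 Pa = 0.1014 GPa
gabbro: 2870 kg/m³ × 9.8 m/s² × 12410 m = 3.490×10^8 Pa = 0.3490 GPa
Total = 0.02091 + 0.1014 + 0.3490 = 0.47138 GPa

0.471 GPa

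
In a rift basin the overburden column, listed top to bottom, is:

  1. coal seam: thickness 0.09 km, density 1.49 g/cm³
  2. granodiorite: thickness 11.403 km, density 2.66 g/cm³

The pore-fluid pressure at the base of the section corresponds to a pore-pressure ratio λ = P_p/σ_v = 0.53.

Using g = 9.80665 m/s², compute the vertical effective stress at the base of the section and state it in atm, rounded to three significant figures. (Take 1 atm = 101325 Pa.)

Overburden (lithostatic) stress σ_v:
coal seam: 1490 kg/m³ × 9.80665 m/s² × 90 m = 1.315×10^6 Pa = 1.315 MPa
granodiorite: 2660 kg/m³ × 9.80665 m/s² × 11403 m = 2.975×10^8 Pa = 297.5 MPa
Total = 1.315 + 297.5 = 298.77 MPa
Pore pressure P_p = λ·σ_v = 0.53 × 298.8 MPa = 158.3 MPa
Effective stress σ' = σ_v − P_p = 298.8 − 158.3 = 140.42 MPa = 1385.9 atm

1390 atm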